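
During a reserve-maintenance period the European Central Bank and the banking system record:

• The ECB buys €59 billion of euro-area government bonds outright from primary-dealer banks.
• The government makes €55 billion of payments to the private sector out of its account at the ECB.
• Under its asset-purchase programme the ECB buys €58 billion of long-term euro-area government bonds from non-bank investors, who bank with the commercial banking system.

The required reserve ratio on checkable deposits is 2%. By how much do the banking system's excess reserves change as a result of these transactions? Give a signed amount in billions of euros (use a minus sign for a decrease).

+€169.74 billion

OMO purchase (from banks) €59 billion: reserves +€59B, deposits 0.
Government spending €55 billion: reserves +€55B, deposits +€55B.
Asset purchase (from non-banks) €58 billion: reserves +€58B, deposits +€58B.
Totals: Δreserves = +€172B, Δdeposits = +€113B.
Δrequired reserves = 2% × +€113B = +€2.26B.
Δexcess reserves = Δreserves − Δrequired = +€172B − (+€2.26B) = +€169.74 billion.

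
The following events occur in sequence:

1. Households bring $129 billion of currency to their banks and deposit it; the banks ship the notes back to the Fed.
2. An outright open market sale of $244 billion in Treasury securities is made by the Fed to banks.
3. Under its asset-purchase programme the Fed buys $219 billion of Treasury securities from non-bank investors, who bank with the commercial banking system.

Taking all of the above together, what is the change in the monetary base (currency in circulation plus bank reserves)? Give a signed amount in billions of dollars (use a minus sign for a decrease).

-$25 billion

Currency deposit $129 billion: just a shift between currency and reserves — both are base money → 0.
OMO sale (to banks) $244 billion: Fed balance sheet contracts → −$244B.
Asset purchase (from non-banks) $219 billion: Fed balance sheet expands → +$219B.
Net: 0 − 244 + 219 = -$25 billion.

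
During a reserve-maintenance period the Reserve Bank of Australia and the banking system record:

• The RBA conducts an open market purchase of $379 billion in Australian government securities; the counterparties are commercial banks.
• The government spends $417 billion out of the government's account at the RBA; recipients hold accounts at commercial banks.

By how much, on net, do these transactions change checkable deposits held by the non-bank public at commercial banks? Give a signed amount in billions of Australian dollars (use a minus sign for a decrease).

RBA balance sheet:
  Assets:      Securities +$379B
  Liabilities: Bank reserves +$796B, Government deposits −$417B
Commercial banking system:
  Assets:      Reserves at CB +$796B, Securities −$379B
  Liabilities: Checkable deposits +$417B
So the change in checkable deposits held by the non-bank public at commercial banks is +$417 billion.

+$417 billion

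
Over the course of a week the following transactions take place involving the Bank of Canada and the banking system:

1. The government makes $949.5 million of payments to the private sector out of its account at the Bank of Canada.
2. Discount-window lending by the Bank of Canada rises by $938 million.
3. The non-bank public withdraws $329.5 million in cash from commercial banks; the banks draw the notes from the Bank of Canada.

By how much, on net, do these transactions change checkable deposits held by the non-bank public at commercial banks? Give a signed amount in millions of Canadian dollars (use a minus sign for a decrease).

+$620 million

Government spending $949.5 million: non-bank counterparties' bank balances rise → +$949.5M.
Discount-window loan $938 million: the counterparty is a bank, so public deposits are unchanged → 0.
Currency withdrawal $329.5 million: non-bank counterparties' bank balances fall → −$329.5M.
Net: 949.5 + 0 − 329.5 = +$620 million.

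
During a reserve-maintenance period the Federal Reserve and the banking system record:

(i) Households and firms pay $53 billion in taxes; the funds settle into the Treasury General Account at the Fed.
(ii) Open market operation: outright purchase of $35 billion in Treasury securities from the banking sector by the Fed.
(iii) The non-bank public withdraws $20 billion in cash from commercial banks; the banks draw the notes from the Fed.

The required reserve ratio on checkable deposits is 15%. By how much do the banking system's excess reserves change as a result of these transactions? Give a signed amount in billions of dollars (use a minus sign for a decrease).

Government account inflow $53 billion: reserves −$53B, deposits −$53B.
OMO purchase (from banks) $35 billion: reserves +$35B, deposits 0.
Currency withdrawal $20 billion: reserves −$20B, deposits −$20B.
Totals: Δreserves = −$38B, Δdeposits = −$73B.
Δrequired reserves = 15% × −$73B = −$10.95B.
Δexcess reserves = Δreserves − Δrequired = −$38B − (−$10.95B) = -$27.05 billion.

-$27.05 billion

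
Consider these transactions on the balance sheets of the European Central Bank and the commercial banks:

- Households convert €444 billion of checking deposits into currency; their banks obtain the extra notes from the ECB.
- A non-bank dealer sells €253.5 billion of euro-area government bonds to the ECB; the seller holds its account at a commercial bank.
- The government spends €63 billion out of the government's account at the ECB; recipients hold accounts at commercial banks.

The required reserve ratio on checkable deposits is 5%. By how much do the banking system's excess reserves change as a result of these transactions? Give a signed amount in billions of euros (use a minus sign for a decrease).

Currency withdrawal €444 billion: reserves −€444B, deposits −€444B.
Asset purchase (from non-banks) €253.5 billion: reserves +€253.5B, deposits +€253.5B.
Government spending €63 billion: reserves +€63B, deposits +€63B.
Totals: Δreserves = −€127.5B, Δdeposits = −€127.5B.
Δrequired reserves = 5% × −€127.5B = −€6.375B.
Δexcess reserves = Δreserves − Δrequired = −€127.5B − (−€6.375B) = -€121.125 billion.

-€121.125 billion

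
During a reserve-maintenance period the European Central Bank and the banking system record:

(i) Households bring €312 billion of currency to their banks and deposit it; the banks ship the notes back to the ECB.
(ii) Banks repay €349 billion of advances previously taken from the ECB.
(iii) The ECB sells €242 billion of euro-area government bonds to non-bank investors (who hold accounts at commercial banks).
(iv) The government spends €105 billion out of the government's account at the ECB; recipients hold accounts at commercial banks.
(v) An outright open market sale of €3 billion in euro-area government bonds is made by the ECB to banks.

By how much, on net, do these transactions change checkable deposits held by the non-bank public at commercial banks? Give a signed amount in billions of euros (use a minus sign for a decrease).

+€175 billion

Currency deposit €312 billion: non-bank counterparties' bank balances rise → +€312B.
Discount-window repayment €349 billion: the counterparty is a bank, so public deposits are unchanged → 0.
Asset sale (to non-banks) €242 billion: non-bank counterparties' bank balances fall → −€242B.
Government spending €105 billion: non-bank counterparties' bank balances rise → +€105B.
OMO sale (to banks) €3 billion: the counterparty is a bank, so public deposits are unchanged → 0.
Net: 312 + 0 − 242 + 105 + 0 = +€175 billion.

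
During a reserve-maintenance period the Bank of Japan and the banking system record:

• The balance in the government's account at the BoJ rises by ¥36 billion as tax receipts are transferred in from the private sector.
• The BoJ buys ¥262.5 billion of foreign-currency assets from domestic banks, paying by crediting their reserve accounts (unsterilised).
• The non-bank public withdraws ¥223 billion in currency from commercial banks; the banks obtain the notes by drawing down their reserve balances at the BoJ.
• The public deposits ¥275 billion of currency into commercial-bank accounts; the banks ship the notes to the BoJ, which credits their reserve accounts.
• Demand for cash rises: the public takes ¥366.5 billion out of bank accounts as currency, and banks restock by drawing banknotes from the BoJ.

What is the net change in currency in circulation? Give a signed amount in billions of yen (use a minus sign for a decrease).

+¥314.5 billion

BoJ balance sheet:
  Assets:      Foreign assets +¥262.5B
  Liabilities: Bank reserves −¥88B, Currency in circulation +¥314.5B, Government deposits +¥36B
Commercial banking system:
  Assets:      Reserves at CB −¥88B, Foreign assets −¥262.5B
  Liabilities: Checkable deposits −¥350.5B
So the change in currency in circulation is +¥314.5 billion.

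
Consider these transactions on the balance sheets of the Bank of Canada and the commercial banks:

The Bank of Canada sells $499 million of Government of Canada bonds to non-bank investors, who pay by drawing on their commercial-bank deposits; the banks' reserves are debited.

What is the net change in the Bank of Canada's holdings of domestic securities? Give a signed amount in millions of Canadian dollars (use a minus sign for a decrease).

Bank of Canada balance sheet:
  Assets:      Securities −$499M
  Liabilities: Bank reserves −$499M
Commercial banking system:
  Assets:      Reserves at CB −$499M
  Liabilities: Checkable deposits −$499M
So the change in the Bank of Canada's holdings of domestic securities is -$499 million.

-$499 million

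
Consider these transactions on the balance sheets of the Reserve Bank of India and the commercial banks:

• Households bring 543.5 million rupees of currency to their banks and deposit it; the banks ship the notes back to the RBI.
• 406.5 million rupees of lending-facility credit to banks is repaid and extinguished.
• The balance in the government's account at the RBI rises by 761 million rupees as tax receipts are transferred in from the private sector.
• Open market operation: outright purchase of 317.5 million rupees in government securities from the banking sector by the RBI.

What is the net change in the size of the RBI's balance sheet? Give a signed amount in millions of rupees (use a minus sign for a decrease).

Currency deposit 543.5 million rupees: only the composition of liabilities changes → 0.
Discount-window repayment 406.5 million rupees: an RBI asset is shed → −406.5M.
Government account inflow 761 million rupees: only the composition of liabilities changes → 0.
OMO purchase (from banks) 317.5 million rupees: an RBI asset is acquired → +317.5M.
Net: 0 − 406.5 + 0 + 317.5 = -89 million.

-89 million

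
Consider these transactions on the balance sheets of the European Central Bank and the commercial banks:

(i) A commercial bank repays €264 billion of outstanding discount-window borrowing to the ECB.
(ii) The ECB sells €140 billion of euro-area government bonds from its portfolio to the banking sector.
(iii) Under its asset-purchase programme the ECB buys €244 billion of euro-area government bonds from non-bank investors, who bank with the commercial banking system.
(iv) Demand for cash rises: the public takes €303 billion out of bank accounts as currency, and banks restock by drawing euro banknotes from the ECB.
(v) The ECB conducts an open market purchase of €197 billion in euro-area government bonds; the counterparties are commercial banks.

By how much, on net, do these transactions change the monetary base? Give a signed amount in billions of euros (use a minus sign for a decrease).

+€37 billion

Discount-window repayment €264 billion: ECB balance sheet contracts → −€264B.
OMO sale (to banks) €140 billion: ECB balance sheet contracts → −€140B.
Asset purchase (from non-banks) €244 billion: ECB balance sheet expands → +€244B.
Currency withdrawal €303 billion: just a shift between currency and reserves — both are base money → 0.
OMO purchase (from banks) €197 billion: ECB balance sheet expands → +€197B.
Net: −264 − 140 + 244 + 0 + 197 = +€37 billion.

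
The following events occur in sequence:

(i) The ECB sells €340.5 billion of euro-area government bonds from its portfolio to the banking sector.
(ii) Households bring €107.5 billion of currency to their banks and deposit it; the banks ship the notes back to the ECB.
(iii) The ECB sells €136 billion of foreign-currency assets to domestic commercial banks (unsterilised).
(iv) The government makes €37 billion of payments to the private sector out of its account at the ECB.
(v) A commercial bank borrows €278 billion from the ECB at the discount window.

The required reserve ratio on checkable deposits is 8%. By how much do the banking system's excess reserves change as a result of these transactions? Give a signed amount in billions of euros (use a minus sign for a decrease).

-€65.56 billion

OMO sale (to banks) €340.5 billion: reserves −€340.5B, deposits 0.
Currency deposit €107.5 billion: reserves +€107.5B, deposits +€107.5B.
FX sale €136 billion: reserves −€136B, deposits 0.
Government spending €37 billion: reserves +€37B, deposits +€37B.
Discount-window loan €278 billion: reserves +€278B, deposits 0.
Totals: Δreserves = −€54B, Δdeposits = +€144.5B.
Δrequired reserves = 8% × +€144.5B = +€11.56B.
Δexcess reserves = Δreserves − Δrequired = −€54B − (+€11.56B) = -€65.56 billion.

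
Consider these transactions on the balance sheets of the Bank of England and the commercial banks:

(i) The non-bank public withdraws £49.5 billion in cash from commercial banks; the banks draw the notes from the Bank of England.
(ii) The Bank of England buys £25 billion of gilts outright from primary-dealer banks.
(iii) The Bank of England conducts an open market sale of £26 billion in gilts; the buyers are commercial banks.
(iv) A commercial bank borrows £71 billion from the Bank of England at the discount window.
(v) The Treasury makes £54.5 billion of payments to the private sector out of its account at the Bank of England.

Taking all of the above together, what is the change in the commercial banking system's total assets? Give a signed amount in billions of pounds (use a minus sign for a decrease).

+£76 billion

Bank of England balance sheet:
  Assets:      Securities −£1B, Loans to banks +£71B
  Liabilities: Bank reserves +£75B, Currency in circulation +£49.5B, Government deposits −£54.5B
Commercial banking system:
  Assets:      Reserves at CB +£75B, Securities +£1B
  Liabilities: Checkable deposits +£5B, Borrowings from CB +£71B
Change in total bank assets = +£76 billion.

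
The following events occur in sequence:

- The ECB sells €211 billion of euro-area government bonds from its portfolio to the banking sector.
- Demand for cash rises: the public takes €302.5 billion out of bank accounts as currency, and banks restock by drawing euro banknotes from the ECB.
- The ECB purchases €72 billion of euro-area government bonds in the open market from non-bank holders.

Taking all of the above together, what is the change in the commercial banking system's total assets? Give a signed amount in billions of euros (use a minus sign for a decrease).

-€230.5 billion

ECB balance sheet:
  Assets:      Securities −€139B
  Liabilities: Bank reserves −€441.5B, Currency in circulation +€302.5B
Commercial banking system:
  Assets:      Reserves at CB −€441.5B, Securities +€211B
  Liabilities: Checkable deposits −€230.5B
Change in total bank assets = -€230.5 billion.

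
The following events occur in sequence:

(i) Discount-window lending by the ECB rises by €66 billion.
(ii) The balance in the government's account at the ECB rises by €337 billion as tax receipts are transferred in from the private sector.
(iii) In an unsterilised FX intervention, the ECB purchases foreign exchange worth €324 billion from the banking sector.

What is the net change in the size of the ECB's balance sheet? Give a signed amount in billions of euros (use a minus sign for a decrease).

Discount-window loan €66 billion: an ECB asset is acquired → +€66B.
Government account inflow €337 billion: only the composition of liabilities changes → 0.
FX purchase €324 billion: an ECB asset is acquired → +€324B.
Net: 66 + 0 + 324 = +€390 billion.

+€390 billion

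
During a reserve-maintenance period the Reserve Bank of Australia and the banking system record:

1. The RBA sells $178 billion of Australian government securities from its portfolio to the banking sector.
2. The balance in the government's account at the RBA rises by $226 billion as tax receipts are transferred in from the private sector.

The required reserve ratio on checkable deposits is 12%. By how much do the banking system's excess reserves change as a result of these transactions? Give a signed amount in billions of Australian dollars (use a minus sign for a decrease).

OMO sale (to banks) $178 billion: reserves −$178B, deposits 0.
Government account inflow $226 billion: reserves −$226B, deposits −$226B.
Totals: Δreserves = −$404B, Δdeposits = −$226B.
Δrequired reserves = 12% × −$226B = −$27.12B.
Δexcess reserves = Δreserves − Δrequired = −$404B − (−$27.12B) = -$376.88 billion.

-$376.88 billion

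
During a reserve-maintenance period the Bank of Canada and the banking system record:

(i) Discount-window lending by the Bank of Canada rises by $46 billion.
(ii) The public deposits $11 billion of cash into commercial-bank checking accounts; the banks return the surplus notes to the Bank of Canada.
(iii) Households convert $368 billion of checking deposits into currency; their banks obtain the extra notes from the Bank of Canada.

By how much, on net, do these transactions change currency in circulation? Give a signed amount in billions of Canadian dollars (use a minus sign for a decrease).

+$357 billion

Discount-window loan $46 billion: no currency enters or leaves circulation → 0.
Currency deposit $11 billion: notes return to the central bank → −$11B.
Currency withdrawal $368 billion: notes leave the central bank → +$368B.
Net: 0 − 11 + 368 = +$357 billion.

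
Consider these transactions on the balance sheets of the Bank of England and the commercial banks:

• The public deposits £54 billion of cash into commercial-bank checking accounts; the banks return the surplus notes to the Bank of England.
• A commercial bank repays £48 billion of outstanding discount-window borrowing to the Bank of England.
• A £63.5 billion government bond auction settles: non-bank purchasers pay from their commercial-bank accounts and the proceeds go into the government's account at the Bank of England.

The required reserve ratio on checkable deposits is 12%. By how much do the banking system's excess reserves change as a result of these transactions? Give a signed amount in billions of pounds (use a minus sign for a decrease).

Currency deposit £54 billion: reserves +£54B, deposits +£54B.
Discount-window repayment £48 billion: reserves −£48B, deposits 0.
Government account inflow £63.5 billion: reserves −£63.5B, deposits −£63.5B.
Totals: Δreserves = −£57.5B, Δdeposits = −£9.5B.
Δrequired reserves = 12% × −£9.5B = −£1.14B.
Δexcess reserves = Δreserves − Δrequired = −£57.5B − (−£1.14B) = -£56.36 billion.

-£56.36 billion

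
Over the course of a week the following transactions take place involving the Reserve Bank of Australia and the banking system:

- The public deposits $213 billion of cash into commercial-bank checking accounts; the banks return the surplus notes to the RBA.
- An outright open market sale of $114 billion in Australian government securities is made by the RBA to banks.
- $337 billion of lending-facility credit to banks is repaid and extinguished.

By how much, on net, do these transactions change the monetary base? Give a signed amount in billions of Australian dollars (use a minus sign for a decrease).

Currency deposit $213 billion: just a shift between currency and reserves — both are base money → 0.
OMO sale (to banks) $114 billion: RBA balance sheet contracts → −$114B.
Discount-window repayment $337 billion: RBA balance sheet contracts → −$337B.
Net: 0 − 114 − 337 = -$451 billion.

-$451 billion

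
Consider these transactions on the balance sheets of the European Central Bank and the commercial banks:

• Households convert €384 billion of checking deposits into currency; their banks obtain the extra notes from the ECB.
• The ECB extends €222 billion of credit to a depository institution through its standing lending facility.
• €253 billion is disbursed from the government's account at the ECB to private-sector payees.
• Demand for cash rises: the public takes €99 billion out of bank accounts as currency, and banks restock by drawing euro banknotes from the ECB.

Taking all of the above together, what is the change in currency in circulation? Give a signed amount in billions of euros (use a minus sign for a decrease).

+€483 billion

Currency withdrawal €384 billion: notes leave the central bank → +€384B.
Discount-window loan €222 billion: no currency enters or leaves circulation → 0.
Government spending €253 billion: no currency enters or leaves circulation → 0.
Currency withdrawal €99 billion: notes leave the central bank → +€99B.
Net: 384 + 0 + 0 + 99 = +€483 billion.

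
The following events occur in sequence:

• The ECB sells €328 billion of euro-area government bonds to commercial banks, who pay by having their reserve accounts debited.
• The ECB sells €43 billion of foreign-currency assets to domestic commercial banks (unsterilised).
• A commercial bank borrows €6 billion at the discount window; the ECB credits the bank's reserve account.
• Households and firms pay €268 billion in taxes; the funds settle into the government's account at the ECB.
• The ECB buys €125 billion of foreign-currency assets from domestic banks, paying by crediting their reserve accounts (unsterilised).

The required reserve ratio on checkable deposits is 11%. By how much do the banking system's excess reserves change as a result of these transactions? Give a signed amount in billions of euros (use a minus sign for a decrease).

OMO sale (to banks) €328 billion: reserves −€328B, deposits 0.
FX sale €43 billion: reserves −€43B, deposits 0.
Discount-window loan €6 billion: reserves +€6B, deposits 0.
Government account inflow €268 billion: reserves −€268B, deposits −€268B.
FX purchase €125 billion: reserves +€125B, deposits 0.
Totals: Δreserves = −€508B, Δdeposits = −€268B.
Δrequired reserves = 11% × −€268B = −€29.48B.
Δexcess reserves = Δreserves − Δrequired = −€508B − (−€29.48B) = -€478.52 billion.

-€478.52 billion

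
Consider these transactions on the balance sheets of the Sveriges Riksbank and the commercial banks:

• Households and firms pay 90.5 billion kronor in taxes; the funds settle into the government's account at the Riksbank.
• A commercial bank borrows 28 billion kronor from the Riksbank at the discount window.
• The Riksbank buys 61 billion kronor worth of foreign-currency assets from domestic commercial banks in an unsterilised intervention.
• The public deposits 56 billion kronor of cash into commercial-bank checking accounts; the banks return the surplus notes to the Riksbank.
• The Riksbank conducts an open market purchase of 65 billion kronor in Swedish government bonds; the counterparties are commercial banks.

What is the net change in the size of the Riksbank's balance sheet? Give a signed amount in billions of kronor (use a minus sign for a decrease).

+154 billion

Riksbank balance sheet:
  Assets:      Securities +65B, Loans to banks +28B, Foreign assets +61B
  Liabilities: Bank reserves +119.5B, Currency in circulation −56B, Government deposits +90.5B
Change in total Riksbank assets = +154 billion.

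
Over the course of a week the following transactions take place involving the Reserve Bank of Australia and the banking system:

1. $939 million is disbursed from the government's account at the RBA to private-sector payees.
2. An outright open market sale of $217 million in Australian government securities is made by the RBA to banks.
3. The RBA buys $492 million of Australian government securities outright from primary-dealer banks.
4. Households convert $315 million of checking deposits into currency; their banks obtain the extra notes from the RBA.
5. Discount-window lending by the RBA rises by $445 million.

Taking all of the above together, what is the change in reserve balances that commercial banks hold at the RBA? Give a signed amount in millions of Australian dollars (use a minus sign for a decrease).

+$1344 million

RBA balance sheet:
  Assets:      Securities +$275M, Loans to banks +$445M
  Liabilities: Bank reserves +$1344M, Currency in circulation +$315M, Government deposits −$939M
So the change in reserve balances that commercial banks hold at the RBA is +$1344 million.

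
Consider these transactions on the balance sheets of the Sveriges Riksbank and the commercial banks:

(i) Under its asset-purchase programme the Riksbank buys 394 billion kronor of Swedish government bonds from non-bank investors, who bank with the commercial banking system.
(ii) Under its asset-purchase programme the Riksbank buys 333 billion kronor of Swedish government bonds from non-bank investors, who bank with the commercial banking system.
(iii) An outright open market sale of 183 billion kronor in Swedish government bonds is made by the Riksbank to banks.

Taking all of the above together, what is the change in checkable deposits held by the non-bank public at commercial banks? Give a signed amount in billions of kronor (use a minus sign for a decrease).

Riksbank balance sheet:
  Assets:      Securities +544B
  Liabilities: Bank reserves +544B
Commercial banking system:
  Assets:      Reserves at CB +544B, Securities +183B
  Liabilities: Checkable deposits +727B
So the change in checkable deposits held by the non-bank public at commercial banks is +727 billion.

+727 billion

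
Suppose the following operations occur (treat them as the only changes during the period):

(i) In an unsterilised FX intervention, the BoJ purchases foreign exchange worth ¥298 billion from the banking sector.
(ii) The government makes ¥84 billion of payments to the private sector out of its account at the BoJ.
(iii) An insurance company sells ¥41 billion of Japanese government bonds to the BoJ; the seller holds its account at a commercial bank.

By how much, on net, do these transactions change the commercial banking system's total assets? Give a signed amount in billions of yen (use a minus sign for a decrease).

+¥125 billion

FX purchase ¥298 billion: just an asset swap on bank balance sheets → 0.
Government spending ¥84 billion: bank balance sheets expand → +¥84B.
Asset purchase (from non-banks) ¥41 billion: bank balance sheets expand → +¥41B.
Net: 0 + 84 + 41 = +¥125 billion.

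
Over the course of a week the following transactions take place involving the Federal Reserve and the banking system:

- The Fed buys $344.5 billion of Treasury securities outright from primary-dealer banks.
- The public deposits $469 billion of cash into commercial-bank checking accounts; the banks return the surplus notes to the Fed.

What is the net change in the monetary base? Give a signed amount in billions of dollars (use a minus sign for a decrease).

OMO purchase (from banks) $344.5 billion: Fed balance sheet expands → +$344.5B.
Currency deposit $469 billion: just a shift between currency and reserves — both are base money → 0.
Net: 344.5 + 0 = +$344.5 billion.

+$344.5 billion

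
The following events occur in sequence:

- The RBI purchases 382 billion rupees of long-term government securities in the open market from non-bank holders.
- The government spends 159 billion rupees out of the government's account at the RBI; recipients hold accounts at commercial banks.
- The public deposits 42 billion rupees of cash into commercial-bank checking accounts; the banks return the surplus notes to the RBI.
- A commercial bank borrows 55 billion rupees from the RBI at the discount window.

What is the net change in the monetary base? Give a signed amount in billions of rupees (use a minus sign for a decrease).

+596 billion

Asset purchase (from non-banks) 382 billion rupees: RBI balance sheet expands → +382B.
Government spending 159 billion rupees: a non-base liability converts back to reserves → +159B.
Currency deposit 42 billion rupees: just a shift between currency and reserves — both are base money → 0.
Discount-window loan 55 billion rupees: RBI balance sheet expands → +55B.
Net: 382 + 159 + 0 + 55 = +596 billion.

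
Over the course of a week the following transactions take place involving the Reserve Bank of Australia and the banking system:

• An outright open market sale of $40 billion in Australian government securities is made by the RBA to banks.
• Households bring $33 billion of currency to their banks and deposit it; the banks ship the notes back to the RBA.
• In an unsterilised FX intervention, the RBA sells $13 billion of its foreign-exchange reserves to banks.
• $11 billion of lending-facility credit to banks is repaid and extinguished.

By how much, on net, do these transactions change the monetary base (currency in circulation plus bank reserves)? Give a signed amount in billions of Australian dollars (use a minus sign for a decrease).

OMO sale (to banks) $40 billion: RBA balance sheet contracts → −$40B.
Currency deposit $33 billion: just a shift between currency and reserves — both are base money → 0.
FX sale $13 billion: RBA balance sheet contracts → −$13B.
Discount-window repayment $11 billion: RBA balance sheet contracts → −$11B.
Net: −40 + 0 − 13 − 11 = -$64 billion.

-$64 billion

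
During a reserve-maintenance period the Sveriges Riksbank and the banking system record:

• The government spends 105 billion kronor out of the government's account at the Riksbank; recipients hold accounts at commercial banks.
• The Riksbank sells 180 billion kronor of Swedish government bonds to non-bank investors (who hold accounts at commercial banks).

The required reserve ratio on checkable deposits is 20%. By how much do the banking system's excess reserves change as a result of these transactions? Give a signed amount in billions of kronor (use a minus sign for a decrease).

Government spending 105 billion kronor: reserves +105B, deposits +105B.
Asset sale (to non-banks) 180 billion kronor: reserves −180B, deposits −180B.
Totals: Δreserves = −75B, Δdeposits = −75B.
Δrequired reserves = 20% × −75B = −15B.
Δexcess reserves = Δreserves − Δrequired = −75B − (−15B) = -60 billion.

-60 billion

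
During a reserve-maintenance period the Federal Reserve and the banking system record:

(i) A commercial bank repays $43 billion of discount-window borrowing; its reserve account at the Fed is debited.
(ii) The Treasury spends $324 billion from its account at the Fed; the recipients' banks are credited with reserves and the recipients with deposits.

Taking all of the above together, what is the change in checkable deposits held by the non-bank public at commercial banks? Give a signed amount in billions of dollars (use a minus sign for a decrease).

+$324 billion

Fed balance sheet:
  Assets:      Loans to banks −$43B
  Liabilities: Bank reserves +$281B, Government deposits −$324B
Commercial banking system:
  Assets:      Reserves at CB +$281B
  Liabilities: Checkable deposits +$324B, Borrowings from CB −$43B
So the change in checkable deposits held by the non-bank public at commercial banks is +$324 billion.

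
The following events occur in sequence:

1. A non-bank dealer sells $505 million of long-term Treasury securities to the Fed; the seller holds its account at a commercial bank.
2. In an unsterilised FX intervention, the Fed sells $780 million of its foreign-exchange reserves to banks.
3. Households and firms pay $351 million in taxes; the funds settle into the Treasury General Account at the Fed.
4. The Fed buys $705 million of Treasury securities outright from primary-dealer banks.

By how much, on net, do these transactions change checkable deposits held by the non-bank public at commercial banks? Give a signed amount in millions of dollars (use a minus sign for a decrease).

+$154 million

Fed balance sheet:
  Assets:      Securities +$1210M, Foreign assets −$780M
  Liabilities: Bank reserves +$79M, Government deposits +$351M
Commercial banking system:
  Assets:      Reserves at CB +$79M, Securities −$705M, Foreign assets +$780M
  Liabilities: Checkable deposits +$154M
So the change in checkable deposits held by the non-bank public at commercial banks is +$154 million.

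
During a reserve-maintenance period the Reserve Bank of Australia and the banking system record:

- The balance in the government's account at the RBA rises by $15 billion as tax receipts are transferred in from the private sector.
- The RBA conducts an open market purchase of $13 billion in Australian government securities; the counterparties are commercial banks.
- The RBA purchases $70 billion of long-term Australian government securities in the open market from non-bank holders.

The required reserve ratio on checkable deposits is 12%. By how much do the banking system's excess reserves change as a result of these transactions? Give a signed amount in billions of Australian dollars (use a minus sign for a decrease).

+$61.4 billion

Government account inflow $15 billion: reserves −$15B, deposits −$15B.
OMO purchase (from banks) $13 billion: reserves +$13B, deposits 0.
Asset purchase (from non-banks) $70 billion: reserves +$70B, deposits +$70B.
Totals: Δreserves = +$68B, Δdeposits = +$55B.
Δrequired reserves = 12% × +$55B = +$6.6B.
Δexcess reserves = Δreserves − Δrequired = +$68B − (+$6.6B) = +$61.4 billion.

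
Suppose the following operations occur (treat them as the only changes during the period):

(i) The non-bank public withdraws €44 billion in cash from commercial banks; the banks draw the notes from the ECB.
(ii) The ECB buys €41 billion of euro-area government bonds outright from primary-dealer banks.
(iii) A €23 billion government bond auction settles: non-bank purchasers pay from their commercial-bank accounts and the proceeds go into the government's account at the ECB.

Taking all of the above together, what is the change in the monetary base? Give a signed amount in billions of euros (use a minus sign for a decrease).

+€18 billion

ECB balance sheet:
  Assets:      Securities +€41B
  Liabilities: Bank reserves −€26B, Currency in circulation +€44B, Government deposits +€23B
Monetary base = currency + reserves: +€44B + (−€26B) = +€18 billion.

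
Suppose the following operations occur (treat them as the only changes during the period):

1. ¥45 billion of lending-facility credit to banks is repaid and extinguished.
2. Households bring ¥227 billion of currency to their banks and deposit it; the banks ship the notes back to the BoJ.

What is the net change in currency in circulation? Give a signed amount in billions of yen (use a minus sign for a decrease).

-¥227 billion

BoJ balance sheet:
  Assets:      Loans to banks −¥45B
  Liabilities: Bank reserves +¥182B, Currency in circulation −¥227B
So the change in currency in circulation is -¥227 billion.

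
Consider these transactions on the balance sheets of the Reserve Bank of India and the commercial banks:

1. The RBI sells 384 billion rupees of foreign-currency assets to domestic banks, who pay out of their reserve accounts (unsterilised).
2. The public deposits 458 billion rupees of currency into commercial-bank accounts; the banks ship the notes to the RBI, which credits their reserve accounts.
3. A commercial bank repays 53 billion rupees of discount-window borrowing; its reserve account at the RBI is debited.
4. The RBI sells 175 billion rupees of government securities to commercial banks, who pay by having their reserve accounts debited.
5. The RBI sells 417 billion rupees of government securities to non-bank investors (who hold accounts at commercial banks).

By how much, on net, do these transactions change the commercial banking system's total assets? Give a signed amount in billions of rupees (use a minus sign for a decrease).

-12 billion

FX sale 384 billion rupees: just an asset swap on bank balance sheets → 0.
Currency deposit 458 billion rupees: bank balance sheets expand → +458B.
Discount-window repayment 53 billion rupees: bank balance sheets shrink → −53B.
OMO sale (to banks) 175 billion rupees: just an asset swap on bank balance sheets → 0.
Asset sale (to non-banks) 417 billion rupees: bank balance sheets shrink → −417B.
Net: 0 + 458 − 53 + 0 − 417 = -12 billion.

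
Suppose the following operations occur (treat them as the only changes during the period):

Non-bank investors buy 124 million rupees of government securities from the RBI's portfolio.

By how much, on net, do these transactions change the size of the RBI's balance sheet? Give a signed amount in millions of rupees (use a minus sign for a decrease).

Asset sale (to non-banks) 124 million rupees: an RBI asset is shed → −124M.

-124 million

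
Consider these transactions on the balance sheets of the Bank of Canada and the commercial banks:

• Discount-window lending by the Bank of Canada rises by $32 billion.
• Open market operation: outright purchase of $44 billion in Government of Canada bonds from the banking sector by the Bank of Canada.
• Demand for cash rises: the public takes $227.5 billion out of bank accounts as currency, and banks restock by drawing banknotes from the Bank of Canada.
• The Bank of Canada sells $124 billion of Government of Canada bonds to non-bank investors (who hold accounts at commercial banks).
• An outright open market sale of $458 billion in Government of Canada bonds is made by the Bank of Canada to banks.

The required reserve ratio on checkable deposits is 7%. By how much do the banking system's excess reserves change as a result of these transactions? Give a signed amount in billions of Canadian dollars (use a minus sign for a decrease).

-$708.895 billion

Discount-window loan $32 billion: reserves +$32B, deposits 0.
OMO purchase (from banks) $44 billion: reserves +$44B, deposits 0.
Currency withdrawal $227.5 billion: reserves −$227.5B, deposits −$227.5B.
Asset sale (to non-banks) $124 billion: reserves −$124B, deposits −$124B.
OMO sale (to banks) $458 billion: reserves −$458B, deposits 0.
Totals: Δreserves = −$733.5B, Δdeposits = −$351.5B.
Δrequired reserves = 7% × −$351.5B = −$24.605B.
Δexcess reserves = Δreserves − Δrequired = −$733.5B − (−$24.605B) = -$708.895 billion.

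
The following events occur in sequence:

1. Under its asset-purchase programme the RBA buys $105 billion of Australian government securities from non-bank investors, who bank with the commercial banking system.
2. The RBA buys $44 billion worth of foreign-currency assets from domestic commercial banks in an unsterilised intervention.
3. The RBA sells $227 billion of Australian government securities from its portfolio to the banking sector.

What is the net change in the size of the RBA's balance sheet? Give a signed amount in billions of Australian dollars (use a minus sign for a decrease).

-$78 billion

Asset purchase (from non-banks) $105 billion: an RBA asset is acquired → +$105B.
FX purchase $44 billion: an RBA asset is acquired → +$44B.
OMO sale (to banks) $227 billion: an RBA asset is shed → −$227B.
Net: 105 + 44 − 227 = -$78 billion.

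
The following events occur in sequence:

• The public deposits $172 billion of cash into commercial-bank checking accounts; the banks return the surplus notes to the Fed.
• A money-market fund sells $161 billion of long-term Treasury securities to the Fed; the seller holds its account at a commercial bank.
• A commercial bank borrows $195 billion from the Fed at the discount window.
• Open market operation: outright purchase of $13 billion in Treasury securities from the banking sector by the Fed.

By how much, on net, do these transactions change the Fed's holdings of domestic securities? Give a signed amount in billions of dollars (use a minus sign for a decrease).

Currency deposit $172 billion: the Fed's securities portfolio is untouched → 0.
Asset purchase (from non-banks) $161 billion: securities added to the Fed's portfolio → +$161B.
Discount-window loan $195 billion: the Fed's securities portfolio is untouched → 0.
OMO purchase (from banks) $13 billion: securities added to the Fed's portfolio → +$13B.
Net: 0 + 161 + 0 + 13 = +$174 billion.

+$174 billion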